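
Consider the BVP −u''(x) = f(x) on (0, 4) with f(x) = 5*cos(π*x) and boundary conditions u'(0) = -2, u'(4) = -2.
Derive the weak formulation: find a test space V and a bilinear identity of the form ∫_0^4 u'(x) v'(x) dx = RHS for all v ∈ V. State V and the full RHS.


V = H^1(0, 4) (v unrestricted at boundary; u is determined up to an additive constant); weak form: ∫_0^4 u'v' dx = ∫_0^4 (5*cos(π*x)) v dx − 2·v(4) + 2·v(0) for all v ∈ V.

Multiply both sides by a test function v and integrate from 0 to 4:
  ∫_0^4 −u''(x) v(x) dx = ∫_0^4 f(x) v(x) dx.
Integrate the LHS by parts once:
  ∫_0^4 −u'' v dx = −[u'(x) v(x)]_0^4 + ∫_0^4 u'(x) v'(x) dx.
Thus ∫_0^4 u'(x) v'(x) dx = ∫_0^4 f(x) v(x) dx + [u'(x) v(x)]_0^4.
Choose V so that boundary terms are either known or forced to vanish.
u has inhomogeneous Neumann u'(0) = -2, u'(4) = -2. [u' v]_0^4 = (-2)·v(4) − (-2)·v(0) = − 2·v(4) + 2·v(0). Take V = H^1(0, 4); boundary term becomes part of RHS.
Weak formulation: find u (satisfying any essential BC) such that ∫_0^4 u'(x) v'(x) dx = ∫_0^4 f v dx − 2·v(4) + 2·v(0) for all v ∈ V (Neumann data are natural BCs: they enter the RHS as boundary terms).
Substituting f(x) = 5*cos(π*x), the right-hand side is ∫_0^4 (5*cos(π*x)) v dx − 2·v(4) + 2·v(0).
Compatibility check (pure Neumann): taking v ≡ 1 ∈ V gives 0 = ∫_0^4 f dx + (-2) − (-2), i.e. ∫_0^4 f dx must equal u'(0) − u'(4) = 0. Indeed ∫_0^4 (5*cos(π*x)) dx = 0, so the data are compatible. The solution is then unique only up to an additive constant (fix it e.g. by requiring ∫_0^4 u dx = 0).


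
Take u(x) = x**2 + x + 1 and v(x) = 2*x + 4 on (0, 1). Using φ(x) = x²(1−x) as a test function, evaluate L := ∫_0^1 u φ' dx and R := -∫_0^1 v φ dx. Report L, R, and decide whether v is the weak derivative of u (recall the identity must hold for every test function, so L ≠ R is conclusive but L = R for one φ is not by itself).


LHS = -11/60, RHS = -13/30. No, v is not the weak derivative of u.

u(x) = x**2 + x + 1, classical derivative u'(x) = 2*x + 1.
φ(x) = x²(1−x), so φ'(x) = x*(2 - 3*x).
Note φ(0) = φ(1) = 0, so the boundary term u·φ vanishes.
LHS = ∫_0^1 u(x) φ'(x) dx = ∫_0^1 (-3*x^4 - x^3 - x^2 + 2*x) dx. Term by term:
  ∫_0^1 -3*x^4 dx = -3/5;  ∫_0^1 -x^3 dx = -1/4;  ∫_0^1 -x^2 dx = -1/3;
  ∫_0^1 2*x dx = 1.
Sum: -3/5 − 1/4 − 1/3 + 1 = -11/60.
So LHS = -11/60.
∫_0^1 v(x) φ(x) dx = ∫_0^1 (-2*x^4 - 2*x^3 + 4*x^2) dx. Term by term:
  ∫_0^1 -2*x^4 dx = -2/5;  ∫_0^1 -2*x^3 dx = -1/2;  ∫_0^1 4*x^2 dx = 4/3.
Sum: -2/5 − 1/2 + 4/3 = 13/30.
So RHS = -∫_0^1 v(x) φ(x) dx = -13/30.
LHS − RHS = 1/4 ≠ 0, so the identity fails.
(For a valid weak derivative the identity must hold for EVERY test function, in particular this one. The failure shows v is NOT the weak derivative of u.)
Correct weak derivative would be u'(x) = 2*x + 1.


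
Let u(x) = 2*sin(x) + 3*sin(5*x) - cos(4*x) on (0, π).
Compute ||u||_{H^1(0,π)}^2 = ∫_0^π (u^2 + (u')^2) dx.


||u||_{H^1(0,π)}^2 = -1564/15 + 259*π/2

u'(x) = 4*sin(4*x) + 2*cos(x) + 15*cos(5*x).
Expand u² and (u')² and integrate term by term on (0, π), using: for integers n ≥ 1, ∫_0^π sin²(nx) dx = ∫_0^π cos²(nx) dx = π/2; for n ≠ n', ∫_0^π sin(nx)sin(n'x) dx = ∫_0^π cos(nx)cos(n'x) dx = 0; and by product-to-sum, ∫_0^π sin(nx)cos(n'x) dx = ½∫_0^π [sin((n+n')x) + sin((n−n')x)] dx, which is 0 when n+n' is even and 2n/(n²−n'²) when n+n' is odd (it need not vanish on (0, π)).
  u² squared terms: (-1)²·∫cos(4x)² dx = 1·π/2 = π/2;  (2)²·∫sin(x)² dx = 4·π/2 = 2*π;  (3)²·∫sin(5x)² dx = 9·π/2 = 9*π/2.
  u² cross terms: 2·(-1)·(2)·∫cos(4x)·sin(x) dx = -4·(-2/15) = 8/15;  2·(-1)·(3)·∫cos(4x)·sin(5x) dx = -6·(10/9) = -20/3;  2·(2)·(3)·∫sin(x)·sin(5x) dx = 12·(0) = 0.
  So ∫_0^π u² dx = π/2 + 2*π + 9*π/2 + 8/15 − 20/3 + 0 = -92/15 + 7*π.
  (u')² squared terms: (2)²·∫cos(x)² dx = 4·π/2 = 2*π;  (4)²·∫sin(4x)² dx = 16·π/2 = 8*π;  (15)²·∫cos(5x)² dx = 225·π/2 = 225*π/2.
  (u')² cross terms: 2·(2)·(4)·∫cos(x)·sin(4x) dx = 16·(8/15) = 128/15;  2·(2)·(15)·∫cos(x)·cos(5x) dx = 60·(0) = 0;  2·(4)·(15)·∫sin(4x)·cos(5x) dx = 120·(-8/9) = -320/3.
  So ∫_0^π (u')² dx = 2*π + 8*π + 225*π/2 + 128/15 + 0 − 320/3 = -1472/15 + 245*π/2.
||u||_{H^1}^2 = (-92/15 + 7*π) + (-1472/15 + 245*π/2) = -1564/15 + 259*π/2.


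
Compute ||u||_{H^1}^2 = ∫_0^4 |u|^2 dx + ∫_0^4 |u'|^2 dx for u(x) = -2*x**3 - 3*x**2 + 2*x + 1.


||u||_{H^1}^2 = 3022868/105

The H^1 norm (squared) on an interval (0, L) is
  ||u||_{H^1}^2 = ∫_0^L u(x)^2 dx + ∫_0^L u'(x)^2 dx.
Compute u'(x) = -6*x**2 - 6*x + 2.
Then u(x)^2 = 4*x**6 + 12*x**5 + x**4 - 16*x**3 - 2*x**2 + 4*x + 1 and u'(x)^2 = 36*x**4 + 72*x**3 + 12*x**2 - 24*x + 4.
Integrate each monomial from 0 to 4 using ∫_0^4 c·x^n dx = c·4^(n+1)/(n+1):
  ∫_0^4 u(x)^2 dx = ∫_0^4 (4*x^6 + 12*x^5 + x^4 - 16*x^3 - 2*x^2 + 4*x + 1) dx. Term by term:
    ∫_0^4 4*x^6 dx = 65536/7;  ∫_0^4 12*x^5 dx = 8192;  ∫_0^4 x^4 dx = 1024/5;
    ∫_0^4 -16*x^3 dx = -1024;  ∫_0^4 -2*x^2 dx = -128/3;  ∫_0^4 4*x dx = 32;
    ∫_0^4 1 dx = 4.
  Sum: 65536/7 + 8192 + 1024/5 − 1024 − 128/3 + 32 + 4 = 1756484/105.
  ∫_0^4 u'(x)^2 dx = ∫_0^4 (36*x^4 + 72*x^3 + 12*x^2 - 24*x + 4) dx. Term by term:
    ∫_0^4 36*x^4 dx = 36864/5;  ∫_0^4 72*x^3 dx = 4608;  ∫_0^4 12*x^2 dx = 256;
    ∫_0^4 -24*x dx = -192;  ∫_0^4 4 dx = 16.
  Sum: 36864/5 + 4608 + 256 − 192 + 16 = 60304/5.
Adding: ||u||_{H^1}^2 = 1756484/105 + 60304/5 = 3022868/105.


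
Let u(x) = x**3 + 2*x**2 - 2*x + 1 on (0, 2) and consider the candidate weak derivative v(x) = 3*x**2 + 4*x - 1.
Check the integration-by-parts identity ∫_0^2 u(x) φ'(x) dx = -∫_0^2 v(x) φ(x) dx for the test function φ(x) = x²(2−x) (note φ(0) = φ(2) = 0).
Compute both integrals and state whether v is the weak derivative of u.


LHS = -152/15, RHS = -172/15. No, v is not the weak derivative of u.

u(x) = x**3 + 2*x**2 - 2*x + 1, classical derivative u'(x) = 3*x**2 + 4*x - 2.
φ(x) = x²(2−x), so φ'(x) = x*(4 - 3*x).
Note φ(0) = φ(2) = 0, so the boundary term u·φ vanishes.
LHS = ∫_0^2 u(x) φ'(x) dx = ∫_0^2 (-3*x^5 - 2*x^4 + 14*x^3 - 11*x^2 + 4*x) dx. Term by term:
  ∫_0^2 -3*x^5 dx = -32;  ∫_0^2 -2*x^4 dx = -64/5;  ∫_0^2 14*x^3 dx = 56;
  ∫_0^2 -11*x^2 dx = -88/3;  ∫_0^2 4*x dx = 8.
Sum: -32 − 64/5 + 56 − 88/3 + 8 = -152/15.
So LHS = -152/15.
∫_0^2 v(x) φ(x) dx = ∫_0^2 (-3*x^5 + 2*x^4 + 9*x^3 - 2*x^2) dx. Term by term:
  ∫_0^2 -3*x^5 dx = -32;  ∫_0^2 2*x^4 dx = 64/5;  ∫_0^2 9*x^3 dx = 36;
  ∫_0^2 -2*x^2 dx = -16/3.
Sum: -32 + 64/5 + 36 − 16/3 = 172/15.
So RHS = -∫_0^2 v(x) φ(x) dx = -172/15.
LHS − RHS = 4/3 ≠ 0, so the identity fails.
(For a valid weak derivative the identity must hold for EVERY test function, in particular this one. The failure shows v is NOT the weak derivative of u.)
Correct weak derivative would be u'(x) = 3*x**2 + 4*x - 2.


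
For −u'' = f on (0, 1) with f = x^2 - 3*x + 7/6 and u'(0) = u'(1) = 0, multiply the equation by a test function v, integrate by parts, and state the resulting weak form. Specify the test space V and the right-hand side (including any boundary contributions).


V = H^1(0, 1) (no boundary constraint on v; u is determined up to an additive constant); weak form: ∫_0^1 u'v' dx = ∫_0^1 (x^2 - 3*x + 7/6) v dx for all v ∈ V.

Multiply both sides by a test function v and integrate from 0 to 1:
  ∫_0^1 −u''(x) v(x) dx = ∫_0^1 f(x) v(x) dx.
Integrate the LHS by parts once:
  ∫_0^1 −u'' v dx = −[u'(x) v(x)]_0^1 + ∫_0^1 u'(x) v'(x) dx.
Thus ∫_0^1 u'(x) v'(x) dx = ∫_0^1 f(x) v(x) dx + [u'(x) v(x)]_0^1.
Choose V so that boundary terms are either known or forced to vanish.
u has homogeneous Neumann: u'(0) = u'(1) = 0. So [u' v]_0^1 = 0·v(1) − 0·v(0) = 0 for any v; take V = H^1(0, 1).
Weak formulation: find u (satisfying any essential BC) such that ∫_0^1 u'(x) v'(x) dx = ∫_0^1 f v dx for all v ∈ V (homogeneous Neumann, so boundary terms vanish).
Substituting f(x) = x^2 - 3*x + 7/6, the right-hand side is ∫_0^1 (x^2 - 3*x + 7/6) v dx.
Compatibility check (pure Neumann): taking v ≡ 1 ∈ V gives 0 = ∫_0^1 f dx + (0) − (0), i.e. ∫_0^1 f dx must equal u'(0) − u'(1) = 0. Indeed ∫_0^1 (x^2 - 3*x + 7/6) dx = 0, so the data are compatible. The solution is then unique only up to an additive constant (fix it e.g. by requiring ∫_0^1 u dx = 0).


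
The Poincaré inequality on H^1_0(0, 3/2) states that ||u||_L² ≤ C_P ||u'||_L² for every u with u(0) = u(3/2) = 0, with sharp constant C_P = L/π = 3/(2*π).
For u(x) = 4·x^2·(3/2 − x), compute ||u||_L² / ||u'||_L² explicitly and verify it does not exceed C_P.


||u||_L² / ||u'||_L² = 3*sqrt(14)/28 < C_P = 3/(2*π).

u(x) = 4·x^2·(3/2 − x), so u'(x) = 12*x*(1 - x).
u(x) = 4·x^2·(3/2 − x) vanishes at x = 0 and x = 3/2, so u ∈ H^1_0(0, 3/2). Differentiate via the product rule and integrate the resulting polynomials term by term.
  ∫_0^3/2 u² dx = ∫_0^3/2 (16*x^6 - 48*x^5 + 36*x^4) dx. Term by term:
    ∫_0^3/2 16*x^6 dx = 2187/56;  ∫_0^3/2 -48*x^5 dx = -729/8;  ∫_0^3/2 36*x^4 dx = 2187/40.
  Sum: 2187/56 − 729/8 + 2187/40 = 729/280.
  ∫_0^3/2 (u')² dx = ∫_0^3/2 (144*x^4 - 288*x^3 + 144*x^2) dx. Term by term:
    ∫_0^3/2 144*x^4 dx = 2187/10;  ∫_0^3/2 -288*x^3 dx = -729/2;  ∫_0^3/2 144*x^2 dx = 162.
  Sum: 2187/10 − 729/2 + 162 = 81/5.
∫_0^3/2 u² dx = 729/280, so ||u||_L² = 27*sqrt(70)/140.
∫_0^3/2 (u')² dx = 81/5, so ||u'||_L² = 9*sqrt(5)/5.
Ratio ||u||_L² / ||u'||_L² = 3*sqrt(14)/28.
Sharp Poincaré constant on H^1_0(0, 3/2) is C_P = L/π = 3/(2*π), achieved by sin(2*π/3·x).
A polynomial bump cannot attain the sharp Poincaré constant (only the first sine eigenfunction does), so the ratio is strictly less than C_P, consistent with ||u||_L² ≤ C_P ||u'||_L².


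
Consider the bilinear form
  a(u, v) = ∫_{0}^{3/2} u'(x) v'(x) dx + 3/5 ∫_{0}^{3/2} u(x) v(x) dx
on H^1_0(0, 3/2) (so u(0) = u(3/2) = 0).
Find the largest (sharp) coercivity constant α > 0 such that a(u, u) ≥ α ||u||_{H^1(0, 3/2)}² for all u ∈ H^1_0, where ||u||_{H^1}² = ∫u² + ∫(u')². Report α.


α = (27 + 20*π^2)/(5*(9 + 4*π^2))

Coercivity of a(·,·) on H^1_0(0, 3/2) means a(u, u) ≥ α ||u||_{H^1}² for every u ∈ H^1_0.
The interval has length L = 3/2, and Poincaré/coercivity depend only on L. Here a(u, u) = ∫(u')² + (3/5)·∫u².
Here 0 < c = 3/5 < 1. The condition a(u,u) ≥ α||u||_{H^1}² reads (1−α)∫(u')² ≥ (α−c)∫u². Any admissible α is ≤ 1 (rapidly oscillating u have ∫u²/∫(u')² → 0), and α = 1 would force 0 ≥ (1−c)∫u², impossible since c < 1; so 1−α > 0. By the sharp Poincaré inequality on H^1_0 of an interval of length L, ∫(u')² ≥ (π/L)²∫u² with equality for the first sine mode sin(π(x−x₀)/L) (x₀ the left endpoint), so the inequality holds for all u iff (1−α)(π/L)² ≥ α − c, i.e. α ≤ ((π/L)² + c)/((π/L)² + 1) = (1 + c(L/π)²)/(1 + (L/π)²). With (π/L)² = 4*π^2/9 and c = 3/5, the largest admissible constant is α = ((π/L)² + c)/((π/L)² + 1).
Simplifying, α = (27 + 20*π^2)/(5*(9 + 4*π^2)).


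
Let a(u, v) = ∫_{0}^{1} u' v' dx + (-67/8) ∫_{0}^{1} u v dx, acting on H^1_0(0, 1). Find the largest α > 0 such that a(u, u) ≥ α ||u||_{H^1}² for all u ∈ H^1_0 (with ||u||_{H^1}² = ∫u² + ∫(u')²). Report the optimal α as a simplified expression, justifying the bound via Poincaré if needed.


α = (-67/8 + π^2)/(1 + π^2)

Coercivity of a(·,·) on H^1_0(0, 1) means a(u, u) ≥ α ||u||_{H^1}² for every u ∈ H^1_0.
The interval has length L = 1, and Poincaré/coercivity depend only on L. Here a(u, u) = ∫(u')² + (-67/8)·∫u².
Here c = -67/8 < 0 with |c| < (π/L)² = π^2, so coercivity still holds. The condition a(u,u) ≥ α||u||_{H^1}² reads (1−α)∫(u')² ≥ (α−c)∫u². Any admissible α is ≤ 1 (rapidly oscillating u have ∫u²/∫(u')² → 0), and α = 1 would force 0 ≥ (1−c)∫u², impossible since c < 1; so 1−α > 0. By the sharp Poincaré inequality on H^1_0 of an interval of length L, ∫(u')² ≥ (π/L)²∫u² with equality for the first sine mode sin(π(x−x₀)/L) (x₀ the left endpoint), so the inequality holds for all u iff (1−α)(π/L)² ≥ α − c, i.e. α ≤ ((π/L)² + c)/((π/L)² + 1) = (1 + c(L/π)²)/(1 + (L/π)²). (Direct route, valid since c ≤ 0: Poincaré gives c∫u² ≥ c(L/π)²∫(u')², so a(u,u) ≥ (1 + c(L/π)²)∫(u')², while ||u||_{H^1}² ≤ (1 + (L/π)²)∫(u')²; dividing yields the same α.) With (π/L)² = π^2 and c = -67/8, the largest admissible constant is α = ((π/L)² + c)/((π/L)² + 1).
Simplifying, α = (-67/8 + π^2)/(1 + π^2).


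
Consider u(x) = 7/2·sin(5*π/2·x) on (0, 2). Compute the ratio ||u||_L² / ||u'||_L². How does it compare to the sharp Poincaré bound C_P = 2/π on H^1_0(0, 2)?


||u||_L² / ||u'||_L² = 2/(5*π) < C_P = 2/π.

u(x) = 7/2·sin(5*π/2·x), so u'(x) = 35*π*cos(5*π*x/2)/4.
Writing u(x) = A·sin(kπx/L) with A = 7/2 and k = 5, use ∫_0^L sin²(kπx/L) dx = L/2 and ∫_0^L cos²(kπx/L) dx = L/2.
u² = 49/4·sin²(5*π/2·x) and (u')² = 1225*π^2/16·cos²(5*π/2·x), and each of sin², cos² integrates to L/2 = 1 over (0, 2).
∫_0^2 u² dx = 49/4, so ||u||_L² = 7/2.
∫_0^2 (u')² dx = 1225*π^2/16, so ||u'||_L² = 35*π/4.
Ratio ||u||_L² / ||u'||_L² = 2/(5*π).
Sharp Poincaré constant on H^1_0(0, 2) is C_P = L/π = 2/π, achieved by sin(π/2·x).
This is the k = 5 harmonic; the ratio L/(kπ) is strictly less than C_P = L/π, consistent with the sharp inequality ||u||_L² ≤ C_P ||u'||_L².


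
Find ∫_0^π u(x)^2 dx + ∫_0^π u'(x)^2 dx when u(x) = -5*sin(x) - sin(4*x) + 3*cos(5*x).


||u||_{H^1(0,π)}^2 = 416/3 + 301*π/2

u'(x) = -15*sin(5*x) - 5*cos(x) - 4*cos(4*x).
Expand u² and (u')² and integrate term by term on (0, π), using: for integers n ≥ 1, ∫_0^π sin²(nx) dx = ∫_0^π cos²(nx) dx = π/2; for n ≠ n', ∫_0^π sin(nx)sin(n'x) dx = ∫_0^π cos(nx)cos(n'x) dx = 0; and by product-to-sum, ∫_0^π sin(nx)cos(n'x) dx = ½∫_0^π [sin((n+n')x) + sin((n−n')x)] dx, which is 0 when n+n' is even and 2n/(n²−n'²) when n+n' is odd (it need not vanish on (0, π)).
  u² squared terms: (-1)²·∫sin(4x)² dx = 1·π/2 = π/2;  (-5)²·∫sin(x)² dx = 25·π/2 = 25*π/2;  (3)²·∫cos(5x)² dx = 9·π/2 = 9*π/2.
  u² cross terms: 2·(-1)·(-5)·∫sin(4x)·sin(x) dx = 10·(0) = 0;  2·(-1)·(3)·∫sin(4x)·cos(5x) dx = -6·(-8/9) = 16/3;  2·(-5)·(3)·∫sin(x)·cos(5x) dx = -30·(0) = 0.
  So ∫_0^π u² dx = π/2 + 25*π/2 + 9*π/2 + 0 + 16/3 + 0 = 16/3 + 35*π/2.
  (u')² squared terms: (-15)²·∫sin(5x)² dx = 225·π/2 = 225*π/2;  (-5)²·∫cos(x)² dx = 25·π/2 = 25*π/2;  (-4)²·∫cos(4x)² dx = 16·π/2 = 8*π.
  (u')² cross terms: 2·(-15)·(-5)·∫sin(5x)·cos(x) dx = 150·(0) = 0;  2·(-15)·(-4)·∫sin(5x)·cos(4x) dx = 120·(10/9) = 400/3;  2·(-5)·(-4)·∫cos(x)·cos(4x) dx = 40·(0) = 0.
  So ∫_0^π (u')² dx = 225*π/2 + 25*π/2 + 8*π + 0 + 400/3 + 0 = 400/3 + 133*π.
||u||_{H^1}^2 = (16/3 + 35*π/2) + (400/3 + 133*π) = 416/3 + 301*π/2.


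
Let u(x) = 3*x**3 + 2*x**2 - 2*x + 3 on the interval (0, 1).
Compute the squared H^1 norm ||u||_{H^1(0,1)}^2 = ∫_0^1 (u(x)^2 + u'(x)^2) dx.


||u||_{H^1}^2 = 7571/210

The H^1 norm (squared) on an interval (0, L) is
  ||u||_{H^1}^2 = ∫_0^L u(x)^2 dx + ∫_0^L u'(x)^2 dx.
Compute u'(x) = 9*x**2 + 4*x - 2.
Then u(x)^2 = 9*x**6 + 12*x**5 - 8*x**4 + 10*x**3 + 16*x**2 - 12*x + 9 and u'(x)^2 = 81*x**4 + 72*x**3 - 20*x**2 - 16*x + 4.
Integrate each monomial from 0 to 1 using ∫_0^1 c·x^n dx = c·1^(n+1)/(n+1):
  ∫_0^1 u(x)^2 dx = ∫_0^1 (9*x^6 + 12*x^5 - 8*x^4 + 10*x^3 + 16*x^2 - 12*x + 9) dx. Term by term:
    ∫_0^1 9*x^6 dx = 9/7;  ∫_0^1 12*x^5 dx = 2;  ∫_0^1 -8*x^4 dx = -8/5;
    ∫_0^1 10*x^3 dx = 5/2;  ∫_0^1 16*x^2 dx = 16/3;  ∫_0^1 -12*x dx = -6;
    ∫_0^1 9 dx = 9.
  Sum: 9/7 + 2 − 8/5 + 5/2 + 16/3 − 6 + 9 = 2629/210.
  ∫_0^1 u'(x)^2 dx = ∫_0^1 (81*x^4 + 72*x^3 - 20*x^2 - 16*x + 4) dx. Term by term:
    ∫_0^1 81*x^4 dx = 81/5;  ∫_0^1 72*x^3 dx = 18;  ∫_0^1 -20*x^2 dx = -20/3;
    ∫_0^1 -16*x dx = -8;  ∫_0^1 4 dx = 4.
  Sum: 81/5 + 18 − 20/3 − 8 + 4 = 353/15.
Adding: ||u||_{H^1}^2 = 2629/210 + 353/15 = 7571/210.


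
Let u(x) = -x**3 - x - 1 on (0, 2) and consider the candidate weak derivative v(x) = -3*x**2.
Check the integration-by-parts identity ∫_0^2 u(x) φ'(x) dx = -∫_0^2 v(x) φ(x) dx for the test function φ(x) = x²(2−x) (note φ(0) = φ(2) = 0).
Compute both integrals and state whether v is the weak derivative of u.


LHS = 116/15, RHS = 32/5. No, v is not the weak derivative of u.

u(x) = -x**3 - x - 1, classical derivative u'(x) = -3*x**2 - 1.
φ(x) = x²(2−x), so φ'(x) = x*(4 - 3*x).
Note φ(0) = φ(2) = 0, so the boundary term u·φ vanishes.
LHS = ∫_0^2 u(x) φ'(x) dx = ∫_0^2 (3*x^5 - 4*x^4 + 3*x^3 - x^2 - 4*x) dx. Term by term:
  ∫_0^2 3*x^5 dx = 32;  ∫_0^2 -4*x^4 dx = -128/5;  ∫_0^2 3*x^3 dx = 12;
  ∫_0^2 -x^2 dx = -8/3;  ∫_0^2 -4*x dx = -8.
Sum: 32 − 128/5 + 12 − 8/3 − 8 = 116/15.
So LHS = 116/15.
∫_0^2 v(x) φ(x) dx = ∫_0^2 (3*x^5 - 6*x^4) dx. Term by term:
  ∫_0^2 3*x^5 dx = 32;  ∫_0^2 -6*x^4 dx = -192/5.
Sum: 32 − 192/5 = -32/5.
So RHS = -∫_0^2 v(x) φ(x) dx = 32/5.
LHS − RHS = 4/3 ≠ 0, so the identity fails.
(For a valid weak derivative the identity must hold for EVERY test function, in particular this one. The failure shows v is NOT the weak derivative of u.)
Correct weak derivative would be u'(x) = -3*x**2 - 1.


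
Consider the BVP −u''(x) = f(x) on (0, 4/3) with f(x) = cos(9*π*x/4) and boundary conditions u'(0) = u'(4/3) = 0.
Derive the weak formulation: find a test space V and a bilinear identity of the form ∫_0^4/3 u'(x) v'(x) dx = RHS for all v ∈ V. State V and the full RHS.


V = H^1(0, 4/3) (no boundary constraint on v; u is determined up to an additive constant); weak form: ∫_0^4/3 u'v' dx = ∫_0^4/3 (cos(9*π*x/4)) v dx for all v ∈ V.

Multiply both sides by a test function v and integrate from 0 to 4/3:
  ∫_0^4/3 −u''(x) v(x) dx = ∫_0^4/3 f(x) v(x) dx.
Integrate the LHS by parts once:
  ∫_0^4/3 −u'' v dx = −[u'(x) v(x)]_0^4/3 + ∫_0^4/3 u'(x) v'(x) dx.
Thus ∫_0^4/3 u'(x) v'(x) dx = ∫_0^4/3 f(x) v(x) dx + [u'(x) v(x)]_0^4/3.
Choose V so that boundary terms are either known or forced to vanish.
u has homogeneous Neumann: u'(0) = u'(4/3) = 0. So [u' v]_0^4/3 = 0·v(4/3) − 0·v(0) = 0 for any v; take V = H^1(0, 4/3).
Weak formulation: find u (satisfying any essential BC) such that ∫_0^4/3 u'(x) v'(x) dx = ∫_0^4/3 f v dx for all v ∈ V (homogeneous Neumann, so boundary terms vanish).
Substituting f(x) = cos(9*π*x/4), the right-hand side is ∫_0^4/3 (cos(9*π*x/4)) v dx.
Compatibility check (pure Neumann): taking v ≡ 1 ∈ V gives 0 = ∫_0^4/3 f dx + (0) − (0), i.e. ∫_0^4/3 f dx must equal u'(0) − u'(4/3) = 0. Indeed ∫_0^4/3 (cos(9*π*x/4)) dx = 0, so the data are compatible. The solution is then unique only up to an additive constant (fix it e.g. by requiring ∫_0^4/3 u dx = 0).


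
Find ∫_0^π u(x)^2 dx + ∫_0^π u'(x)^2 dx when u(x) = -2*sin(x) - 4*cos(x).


||u||_{H^1(0,π)}^2 = 20*π

u'(x) = 4*sin(x) - 2*cos(x).
Expand u² and (u')² and integrate term by term on (0, π), using: for integers n ≥ 1, ∫_0^π sin²(nx) dx = ∫_0^π cos²(nx) dx = π/2; for n ≠ n', ∫_0^π sin(nx)sin(n'x) dx = ∫_0^π cos(nx)cos(n'x) dx = 0; and by product-to-sum, ∫_0^π sin(nx)cos(n'x) dx = ½∫_0^π [sin((n+n')x) + sin((n−n')x)] dx, which is 0 when n+n' is even and 2n/(n²−n'²) when n+n' is odd (it need not vanish on (0, π)).
  u² squared terms: (-4)²·∫cos(x)² dx = 16·π/2 = 8*π;  (-2)²·∫sin(x)² dx = 4·π/2 = 2*π.
  u² cross terms: 2·(-4)·(-2)·∫cos(x)·sin(x) dx = 16·(0) = 0.
  So ∫_0^π u² dx = 8*π + 2*π + 0 = 10*π.
  (u')² squared terms: (-2)²·∫cos(x)² dx = 4·π/2 = 2*π;  (4)²·∫sin(x)² dx = 16·π/2 = 8*π.
  (u')² cross terms: 2·(-2)·(4)·∫cos(x)·sin(x) dx = -16·(0) = 0.
  So ∫_0^π (u')² dx = 2*π + 8*π + 0 = 10*π.
||u||_{H^1}^2 = (10*π) + (10*π) = 20*π.


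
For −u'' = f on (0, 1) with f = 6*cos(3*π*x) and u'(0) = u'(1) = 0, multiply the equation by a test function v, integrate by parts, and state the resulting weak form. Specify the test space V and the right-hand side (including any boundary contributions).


V = H^1(0, 1) (no boundary constraint on v; u is determined up to an additive constant); weak form: ∫_0^1 u'v' dx = ∫_0^1 (6*cos(3*π*x)) v dx for all v ∈ V.

Multiply both sides by a test function v and integrate from 0 to 1:
  ∫_0^1 −u''(x) v(x) dx = ∫_0^1 f(x) v(x) dx.
Integrate the LHS by parts once:
  ∫_0^1 −u'' v dx = −[u'(x) v(x)]_0^1 + ∫_0^1 u'(x) v'(x) dx.
Thus ∫_0^1 u'(x) v'(x) dx = ∫_0^1 f(x) v(x) dx + [u'(x) v(x)]_0^1.
Choose V so that boundary terms are either known or forced to vanish.
u has homogeneous Neumann: u'(0) = u'(1) = 0. So [u' v]_0^1 = 0·v(1) − 0·v(0) = 0 for any v; take V = H^1(0, 1).
Weak formulation: find u (satisfying any essential BC) such that ∫_0^1 u'(x) v'(x) dx = ∫_0^1 f v dx for all v ∈ V (homogeneous Neumann, so boundary terms vanish).
Substituting f(x) = 6*cos(3*π*x), the right-hand side is ∫_0^1 (6*cos(3*π*x)) v dx.
Compatibility check (pure Neumann): taking v ≡ 1 ∈ V gives 0 = ∫_0^1 f dx + (0) − (0), i.e. ∫_0^1 f dx must equal u'(0) − u'(1) = 0. Indeed ∫_0^1 (6*cos(3*π*x)) dx = 0, so the data are compatible. The solution is then unique only up to an additive constant (fix it e.g. by requiring ∫_0^1 u dx = 0).


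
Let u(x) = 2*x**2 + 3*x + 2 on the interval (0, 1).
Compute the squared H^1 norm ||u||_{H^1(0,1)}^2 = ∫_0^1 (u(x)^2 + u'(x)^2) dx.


||u||_{H^1}^2 = 229/5

The H^1 norm (squared) on an interval (0, L) is
  ||u||_{H^1}^2 = ∫_0^L u(x)^2 dx + ∫_0^L u'(x)^2 dx.
Compute u'(x) = 4*x + 3.
Then u(x)^2 = 4*x**4 + 12*x**3 + 17*x**2 + 12*x + 4 and u'(x)^2 = 16*x**2 + 24*x + 9.
Integrate each monomial from 0 to 1 using ∫_0^1 c·x^n dx = c·1^(n+1)/(n+1):
  ∫_0^1 u(x)^2 dx = ∫_0^1 (4*x^4 + 12*x^3 + 17*x^2 + 12*x + 4) dx. Term by term:
    ∫_0^1 4*x^4 dx = 4/5;  ∫_0^1 12*x^3 dx = 3;  ∫_0^1 17*x^2 dx = 17/3;
    ∫_0^1 12*x dx = 6;  ∫_0^1 4 dx = 4.
  Sum: 4/5 + 3 + 17/3 + 6 + 4 = 292/15.
  ∫_0^1 u'(x)^2 dx = ∫_0^1 (16*x^2 + 24*x + 9) dx. Term by term:
    ∫_0^1 16*x^2 dx = 16/3;  ∫_0^1 24*x dx = 12;  ∫_0^1 9 dx = 9.
  Sum: 16/3 + 12 + 9 = 79/3.
Adding: ||u||_{H^1}^2 = 292/15 + 79/3 = 229/5.


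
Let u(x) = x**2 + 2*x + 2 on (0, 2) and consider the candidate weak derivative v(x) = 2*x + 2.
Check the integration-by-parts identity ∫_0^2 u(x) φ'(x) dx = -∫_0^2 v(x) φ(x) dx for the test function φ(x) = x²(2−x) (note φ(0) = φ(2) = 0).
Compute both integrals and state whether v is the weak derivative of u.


LHS = -88/15, RHS = -88/15. Yes, v = u' weakly.

u(x) = x**2 + 2*x + 2, classical derivative u'(x) = 2*x + 2.
φ(x) = x²(2−x), so φ'(x) = x*(4 - 3*x).
Note φ(0) = φ(2) = 0, so the boundary term u·φ vanishes.
LHS = ∫_0^2 u(x) φ'(x) dx = ∫_0^2 (-3*x^4 - 2*x^3 + 2*x^2 + 8*x) dx. Term by term:
  ∫_0^2 -3*x^4 dx = -96/5;  ∫_0^2 -2*x^3 dx = -8;  ∫_0^2 2*x^2 dx = 16/3;
  ∫_0^2 8*x dx = 16.
Sum: -96/5 − 8 + 16/3 + 16 = -88/15.
So LHS = -88/15.
∫_0^2 v(x) φ(x) dx = ∫_0^2 (-2*x^4 + 2*x^3 + 4*x^2) dx. Term by term:
  ∫_0^2 -2*x^4 dx = -64/5;  ∫_0^2 2*x^3 dx = 8;  ∫_0^2 4*x^2 dx = 32/3.
Sum: -64/5 + 8 + 32/3 = 88/15.
So RHS = -∫_0^2 v(x) φ(x) dx = -88/15.
LHS = RHS, so the identity holds for this test φ.
Moreover u is smooth here and v(x) = u'(x) = 2*x + 2 pointwise, so the identity holds for every test function. Hence v is the weak derivative of u.


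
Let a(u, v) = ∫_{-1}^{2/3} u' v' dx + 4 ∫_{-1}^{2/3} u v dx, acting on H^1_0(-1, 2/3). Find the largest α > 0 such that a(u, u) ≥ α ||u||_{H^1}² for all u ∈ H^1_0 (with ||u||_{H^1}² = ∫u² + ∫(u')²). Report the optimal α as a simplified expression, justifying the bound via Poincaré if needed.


α = 1

Coercivity of a(·,·) on H^1_0(-1, 2/3) means a(u, u) ≥ α ||u||_{H^1}² for every u ∈ H^1_0.
The interval has length L = 5/3, and Poincaré/coercivity depend only on L. Here a(u, u) = ∫(u')² + (4)·∫u².
Here c = 4 ≥ 1, so a(u,u) = ∫(u')² + c∫u² ≥ ∫(u')² + ∫u² = ||u||_{H^1}², i.e. α = 1 works. No larger α is possible: a(u,u) ≥ α||u||_{H^1}² means (1−α)∫(u')² ≥ (α−c)∫u², and for the modes u_n = sin(nπ(x−x₀)/L) (x₀ the left endpoint) one has ∫u_n²/∫(u_n')² = (L/(nπ))² → 0, so a(u_n,u_n)/||u_n||_{H^1}² → 1. Hence the optimal constant is α = 1.
Therefore α = 1.


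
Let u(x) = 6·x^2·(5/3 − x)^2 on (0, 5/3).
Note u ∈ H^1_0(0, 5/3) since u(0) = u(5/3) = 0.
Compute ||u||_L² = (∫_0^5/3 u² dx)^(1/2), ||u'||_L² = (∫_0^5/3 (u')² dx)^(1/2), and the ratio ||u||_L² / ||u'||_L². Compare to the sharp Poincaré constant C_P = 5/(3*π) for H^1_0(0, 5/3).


||u||_L² / ||u'||_L² = 5*sqrt(3)/18 < C_P = 5/(3*π).

u(x) = 6·x^2·(5/3 − x)^2, so u'(x) = 4*x*(3*x - 5)*(6*x - 5)/3.
u(x) = 6·x^2·(5/3 − x)^2 vanishes at x = 0 and x = 5/3, so u ∈ H^1_0(0, 5/3). Differentiate via the product rule and integrate the resulting polynomials term by term.
  ∫_0^5/3 u² dx = ∫_0^5/3 (36*x^8 - 240*x^7 + 600*x^6 - 2000*x^5/3 + 2500*x^4/9) dx. Term by term:
    ∫_0^5/3 36*x^8 dx = 7812500/19683;  ∫_0^5/3 -240*x^7 dx = -3906250/2187;  ∫_0^5/3 600*x^6 dx = 15625000/5103;
    ∫_0^5/3 -2000*x^5/3 dx = -15625000/6561;  ∫_0^5/3 2500*x^4/9 dx = 1562500/2187.
  Sum: 7812500/19683 − 3906250/2187 + 15625000/5103 − 15625000/6561 + 1562500/2187 = 781250/137781.
  ∫_0^5/3 (u')² dx = ∫_0^5/3 (576*x^6 - 2880*x^5 + 5200*x^4 - 4000*x^3 + 10000*x^2/9) dx. Term by term:
    ∫_0^5/3 576*x^6 dx = 5000000/1701;  ∫_0^5/3 -2880*x^5 dx = -2500000/243;  ∫_0^5/3 5200*x^4 dx = 3250000/243;
    ∫_0^5/3 -4000*x^3 dx = -625000/81;  ∫_0^5/3 10000*x^2/9 dx = 1250000/729.
  Sum: 5000000/1701 − 2500000/243 + 3250000/243 − 625000/81 + 1250000/729 = 125000/5103.
∫_0^5/3 u² dx = 781250/137781, so ||u||_L² = 625*sqrt(42)/1701.
∫_0^5/3 (u')² dx = 125000/5103, so ||u'||_L² = 250*sqrt(14)/189.
Ratio ||u||_L² / ||u'||_L² = 5*sqrt(3)/18.
Sharp Poincaré constant on H^1_0(0, 5/3) is C_P = L/π = 5/(3*π), achieved by sin(3*π/5·x).
A polynomial bump cannot attain the sharp Poincaré constant (only the first sine eigenfunction does), so the ratio is strictly less than C_P, consistent with ||u||_L² ≤ C_P ||u'||_L².


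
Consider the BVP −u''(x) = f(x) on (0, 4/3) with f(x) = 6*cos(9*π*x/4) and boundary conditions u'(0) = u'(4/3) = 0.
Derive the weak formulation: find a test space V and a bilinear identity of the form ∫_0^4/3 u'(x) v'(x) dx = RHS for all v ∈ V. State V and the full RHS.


V = H^1(0, 4/3) (no boundary constraint on v; u is determined up to an additive constant); weak form: ∫_0^4/3 u'v' dx = ∫_0^4/3 (6*cos(9*π*x/4)) v dx for all v ∈ V.

Multiply both sides by a test function v and integrate from 0 to 4/3:
  ∫_0^4/3 −u''(x) v(x) dx = ∫_0^4/3 f(x) v(x) dx.
Integrate the LHS by parts once:
  ∫_0^4/3 −u'' v dx = −[u'(x) v(x)]_0^4/3 + ∫_0^4/3 u'(x) v'(x) dx.
Thus ∫_0^4/3 u'(x) v'(x) dx = ∫_0^4/3 f(x) v(x) dx + [u'(x) v(x)]_0^4/3.
Choose V so that boundary terms are either known or forced to vanish.
u has homogeneous Neumann: u'(0) = u'(4/3) = 0. So [u' v]_0^4/3 = 0·v(4/3) − 0·v(0) = 0 for any v; take V = H^1(0, 4/3).
Weak formulation: find u (satisfying any essential BC) such that ∫_0^4/3 u'(x) v'(x) dx = ∫_0^4/3 f v dx for all v ∈ V (homogeneous Neumann, so boundary terms vanish).
Substituting f(x) = 6*cos(9*π*x/4), the right-hand side is ∫_0^4/3 (6*cos(9*π*x/4)) v dx.
Compatibility check (pure Neumann): taking v ≡ 1 ∈ V gives 0 = ∫_0^4/3 f dx + (0) − (0), i.e. ∫_0^4/3 f dx must equal u'(0) − u'(4/3) = 0. Indeed ∫_0^4/3 (6*cos(9*π*x/4)) dx = 0, so the data are compatible. The solution is then unique only up to an additive constant (fix it e.g. by requiring ∫_0^4/3 u dx = 0).


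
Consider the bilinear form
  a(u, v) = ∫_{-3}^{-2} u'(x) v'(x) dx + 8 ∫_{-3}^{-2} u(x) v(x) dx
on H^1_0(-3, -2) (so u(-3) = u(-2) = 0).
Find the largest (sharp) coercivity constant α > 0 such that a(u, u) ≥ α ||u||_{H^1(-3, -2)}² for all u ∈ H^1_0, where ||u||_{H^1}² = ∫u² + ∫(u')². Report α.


α = 1

Coercivity of a(·,·) on H^1_0(-3, -2) means a(u, u) ≥ α ||u||_{H^1}² for every u ∈ H^1_0.
The interval has length L = 1, and Poincaré/coercivity depend only on L. Here a(u, u) = ∫(u')² + (8)·∫u².
Here c = 8 ≥ 1, so a(u,u) = ∫(u')² + c∫u² ≥ ∫(u')² + ∫u² = ||u||_{H^1}², i.e. α = 1 works. No larger α is possible: a(u,u) ≥ α||u||_{H^1}² means (1−α)∫(u')² ≥ (α−c)∫u², and for the modes u_n = sin(nπ(x−x₀)/L) (x₀ the left endpoint) one has ∫u_n²/∫(u_n')² = (L/(nπ))² → 0, so a(u_n,u_n)/||u_n||_{H^1}² → 1. Hence the optimal constant is α = 1.
Therefore α = 1.


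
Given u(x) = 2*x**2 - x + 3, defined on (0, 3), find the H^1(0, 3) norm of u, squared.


||u||_{H^1}^2 = 1707/5

The H^1 norm (squared) on an interval (0, L) is
  ||u||_{H^1}^2 = ∫_0^L u(x)^2 dx + ∫_0^L u'(x)^2 dx.
Compute u'(x) = 4*x - 1.
Then u(x)^2 = 4*x**4 - 4*x**3 + 13*x**2 - 6*x + 9 and u'(x)^2 = 16*x**2 - 8*x + 1.
Integrate each monomial from 0 to 3 using ∫_0^3 c·x^n dx = c·3^(n+1)/(n+1):
  ∫_0^3 u(x)^2 dx = ∫_0^3 (4*x^4 - 4*x^3 + 13*x^2 - 6*x + 9) dx. Term by term:
    ∫_0^3 4*x^4 dx = 972/5;  ∫_0^3 -4*x^3 dx = -81;  ∫_0^3 13*x^2 dx = 117;
    ∫_0^3 -6*x dx = -27;  ∫_0^3 9 dx = 27.
  Sum: 972/5 − 81 + 117 − 27 + 27 = 1152/5.
  ∫_0^3 u'(x)^2 dx = ∫_0^3 (16*x^2 - 8*x + 1) dx. Term by term:
    ∫_0^3 16*x^2 dx = 144;  ∫_0^3 -8*x dx = -36;  ∫_0^3 1 dx = 3.
  Sum: 144 − 36 + 3 = 111.
Adding: ||u||_{H^1}^2 = 1152/5 + 111 = 1707/5.


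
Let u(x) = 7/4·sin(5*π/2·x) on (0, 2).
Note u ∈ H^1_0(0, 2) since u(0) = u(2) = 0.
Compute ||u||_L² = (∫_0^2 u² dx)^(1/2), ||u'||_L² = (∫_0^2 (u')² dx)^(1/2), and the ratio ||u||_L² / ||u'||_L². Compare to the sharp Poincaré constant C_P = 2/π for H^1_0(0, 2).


||u||_L² / ||u'||_L² = 2/(5*π) < C_P = 2/π.

u(x) = 7/4·sin(5*π/2·x), so u'(x) = 35*π*cos(5*π*x/2)/8.
Writing u(x) = A·sin(kπx/L) with A = 7/4 and k = 5, use ∫_0^L sin²(kπx/L) dx = L/2 and ∫_0^L cos²(kπx/L) dx = L/2.
u² = 49/16·sin²(5*π/2·x) and (u')² = 1225*π^2/64·cos²(5*π/2·x), and each of sin², cos² integrates to L/2 = 1 over (0, 2).
∫_0^2 u² dx = 49/16, so ||u||_L² = 7/4.
∫_0^2 (u')² dx = 1225*π^2/64, so ||u'||_L² = 35*π/8.
Ratio ||u||_L² / ||u'||_L² = 2/(5*π).
Sharp Poincaré constant on H^1_0(0, 2) is C_P = L/π = 2/π, achieved by sin(π/2·x).
This is the k = 5 harmonic; the ratio L/(kπ) is strictly less than C_P = L/π, consistent with the sharp inequality ||u||_L² ≤ C_P ||u'||_L².


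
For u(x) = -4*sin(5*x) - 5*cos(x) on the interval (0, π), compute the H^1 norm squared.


||u||_{H^1(0,π)}^2 = 233*π

u'(x) = 5*sin(x) - 20*cos(5*x).
Expand u² and (u')² and integrate term by term on (0, π), using: for integers n ≥ 1, ∫_0^π sin²(nx) dx = ∫_0^π cos²(nx) dx = π/2; for n ≠ n', ∫_0^π sin(nx)sin(n'x) dx = ∫_0^π cos(nx)cos(n'x) dx = 0; and by product-to-sum, ∫_0^π sin(nx)cos(n'x) dx = ½∫_0^π [sin((n+n')x) + sin((n−n')x)] dx, which is 0 when n+n' is even and 2n/(n²−n'²) when n+n' is odd (it need not vanish on (0, π)).
  u² squared terms: (-5)²·∫cos(x)² dx = 25·π/2 = 25*π/2;  (-4)²·∫sin(5x)² dx = 16·π/2 = 8*π.
  u² cross terms: 2·(-5)·(-4)·∫cos(x)·sin(5x) dx = 40·(0) = 0.
  So ∫_0^π u² dx = 25*π/2 + 8*π + 0 = 41*π/2.
  (u')² squared terms: (-20)²·∫cos(5x)² dx = 400·π/2 = 200*π;  (5)²·∫sin(x)² dx = 25·π/2 = 25*π/2.
  (u')² cross terms: 2·(-20)·(5)·∫cos(5x)·sin(x) dx = -200·(0) = 0.
  So ∫_0^π (u')² dx = 200*π + 25*π/2 + 0 = 425*π/2.
||u||_{H^1}^2 = (41*π/2) + (425*π/2) = 233*π.


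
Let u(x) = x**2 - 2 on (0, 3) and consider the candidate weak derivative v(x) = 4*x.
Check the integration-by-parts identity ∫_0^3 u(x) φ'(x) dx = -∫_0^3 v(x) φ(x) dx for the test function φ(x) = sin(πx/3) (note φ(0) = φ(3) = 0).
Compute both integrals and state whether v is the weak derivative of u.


LHS = -18/π, RHS = -36/π. No, v is not the weak derivative of u.

u(x) = x**2 - 2, classical derivative u'(x) = 2*x.
φ(x) = sin(πx/3), so φ'(x) = π*cos(π*x/3)/3.
Note φ(0) = φ(3) = 0, so the boundary term u·φ vanishes.
LHS = ∫_0^3 u(x) φ'(x) dx = ∫_0^3 (π*x^2*cos(π*x/3)/3 - 2*π*cos(π*x/3)/3) dx. Term by term:
  ∫_0^3 -2*π*cos(π*x/3)/3 dx = 0;  ∫_0^3 π*x^2*cos(π*x/3)/3 dx = -18/π.
Sum: 0 − 18/π = -18/π.
So LHS = -18/π.
∫_0^3 v(x) φ(x) dx = ∫_0^3 (4*x*sin(π*x/3)) dx. Term by term:
  ∫_0^3 4*x*sin(π*x/3) dx = 36/π.
So RHS = -∫_0^3 v(x) φ(x) dx = -36/π.
LHS − RHS = 18/π ≠ 0, so the identity fails.
(For a valid weak derivative the identity must hold for EVERY test function, in particular this one. The failure shows v is NOT the weak derivative of u.)
Correct weak derivative would be u'(x) = 2*x.


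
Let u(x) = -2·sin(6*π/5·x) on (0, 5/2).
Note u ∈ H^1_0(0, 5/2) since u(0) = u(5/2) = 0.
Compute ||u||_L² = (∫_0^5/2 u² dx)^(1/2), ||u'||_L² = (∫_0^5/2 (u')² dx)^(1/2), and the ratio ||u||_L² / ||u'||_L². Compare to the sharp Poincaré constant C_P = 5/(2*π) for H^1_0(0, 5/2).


||u||_L² / ||u'||_L² = 5/(6*π) < C_P = 5/(2*π).

u(x) = -2·sin(6*π/5·x), so u'(x) = -12*π*cos(6*π*x/5)/5.
Writing u(x) = A·sin(kπx/L) with A = -2 and k = 3, use ∫_0^L sin²(kπx/L) dx = L/2 and ∫_0^L cos²(kπx/L) dx = L/2.
u² = 4·sin²(6*π/5·x) and (u')² = 144*π^2/25·cos²(6*π/5·x), and each of sin², cos² integrates to L/2 = 5/4 over (0, 5/2).
∫_0^5/2 u² dx = 5, so ||u||_L² = sqrt(5).
∫_0^5/2 (u')² dx = 36*π^2/5, so ||u'||_L² = 6*sqrt(5)*π/5.
Ratio ||u||_L² / ||u'||_L² = 5/(6*π).
Sharp Poincaré constant on H^1_0(0, 5/2) is C_P = L/π = 5/(2*π), achieved by sin(2*π/5·x).
This is the k = 3 harmonic; the ratio L/(kπ) is strictly less than C_P = L/π, consistent with the sharp inequality ||u||_L² ≤ C_P ||u'||_L².


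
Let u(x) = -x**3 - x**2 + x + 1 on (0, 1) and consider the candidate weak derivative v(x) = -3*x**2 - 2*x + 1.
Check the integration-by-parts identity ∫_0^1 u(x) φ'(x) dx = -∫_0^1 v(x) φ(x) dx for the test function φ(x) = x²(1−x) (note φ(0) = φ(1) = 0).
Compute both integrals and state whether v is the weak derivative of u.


LHS = 7/60, RHS = 7/60. Yes, v = u' weakly.

u(x) = -x**3 - x**2 + x + 1, classical derivative u'(x) = -3*x**2 - 2*x + 1.
φ(x) = x²(1−x), so φ'(x) = x*(2 - 3*x).
Note φ(0) = φ(1) = 0, so the boundary term u·φ vanishes.
LHS = ∫_0^1 u(x) φ'(x) dx = ∫_0^1 (3*x^5 + x^4 - 5*x^3 - x^2 + 2*x) dx. Term by term:
  ∫_0^1 3*x^5 dx = 1/2;  ∫_0^1 x^4 dx = 1/5;  ∫_0^1 -5*x^3 dx = -5/4;
  ∫_0^1 -x^2 dx = -1/3;  ∫_0^1 2*x dx = 1.
Sum: 1/2 + 1/5 − 5/4 − 1/3 + 1 = 7/60.
So LHS = 7/60.
∫_0^1 v(x) φ(x) dx = ∫_0^1 (3*x^5 - x^4 - 3*x^3 + x^2) dx. Term by term:
  ∫_0^1 3*x^5 dx = 1/2;  ∫_0^1 -x^4 dx = -1/5;  ∫_0^1 -3*x^3 dx = -3/4;
  ∫_0^1 x^2 dx = 1/3.
Sum: 1/2 − 1/5 − 3/4 + 1/3 = -7/60.
So RHS = -∫_0^1 v(x) φ(x) dx = 7/60.
LHS = RHS, so the identity holds for this test φ.
Moreover u is smooth here and v(x) = u'(x) = -3*x**2 - 2*x + 1 pointwise, so the identity holds for every test function. Hence v is the weak derivative of u.


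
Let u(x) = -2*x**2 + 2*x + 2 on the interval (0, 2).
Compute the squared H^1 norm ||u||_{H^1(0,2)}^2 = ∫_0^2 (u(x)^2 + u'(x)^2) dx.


||u||_{H^1}^2 = 128/5

The H^1 norm (squared) on an interval (0, L) is
  ||u||_{H^1}^2 = ∫_0^L u(x)^2 dx + ∫_0^L u'(x)^2 dx.
Compute u'(x) = 2 - 4*x.
Then u(x)^2 = 4*x**4 - 8*x**3 - 4*x**2 + 8*x + 4 and u'(x)^2 = 16*x**2 - 16*x + 4.
Integrate each monomial from 0 to 2 using ∫_0^2 c·x^n dx = c·2^(n+1)/(n+1):
  ∫_0^2 u(x)^2 dx = ∫_0^2 (4*x^4 - 8*x^3 - 4*x^2 + 8*x + 4) dx. Term by term:
    ∫_0^2 4*x^4 dx = 128/5;  ∫_0^2 -8*x^3 dx = -32;  ∫_0^2 -4*x^2 dx = -32/3;
    ∫_0^2 8*x dx = 16;  ∫_0^2 4 dx = 8.
  Sum: 128/5 − 32 − 32/3 + 16 + 8 = 104/15.
  ∫_0^2 u'(x)^2 dx = ∫_0^2 (16*x^2 - 16*x + 4) dx. Term by term:
    ∫_0^2 16*x^2 dx = 128/3;  ∫_0^2 -16*x dx = -32;  ∫_0^2 4 dx = 8.
  Sum: 128/3 − 32 + 8 = 56/3.
Adding: ||u||_{H^1}^2 = 104/15 + 56/3 = 128/5.


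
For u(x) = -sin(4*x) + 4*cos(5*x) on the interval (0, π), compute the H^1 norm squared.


||u||_{H^1(0,π)}^2 = 1664/9 + 433*π/2

u'(x) = -20*sin(5*x) - 4*cos(4*x).
Expand u² and (u')² and integrate term by term on (0, π), using: for integers n ≥ 1, ∫_0^π sin²(nx) dx = ∫_0^π cos²(nx) dx = π/2; for n ≠ n', ∫_0^π sin(nx)sin(n'x) dx = ∫_0^π cos(nx)cos(n'x) dx = 0; and by product-to-sum, ∫_0^π sin(nx)cos(n'x) dx = ½∫_0^π [sin((n+n')x) + sin((n−n')x)] dx, which is 0 when n+n' is even and 2n/(n²−n'²) when n+n' is odd (it need not vanish on (0, π)).
  u² squared terms: (-1)²·∫sin(4x)² dx = 1·π/2 = π/2;  (4)²·∫cos(5x)² dx = 16·π/2 = 8*π.
  u² cross terms: 2·(-1)·(4)·∫sin(4x)·cos(5x) dx = -8·(-8/9) = 64/9.
  So ∫_0^π u² dx = π/2 + 8*π + 64/9 = 64/9 + 17*π/2.
  (u')² squared terms: (-20)²·∫sin(5x)² dx = 400·π/2 = 200*π;  (-4)²·∫cos(4x)² dx = 16·π/2 = 8*π.
  (u')² cross terms: 2·(-20)·(-4)·∫sin(5x)·cos(4x) dx = 160·(10/9) = 1600/9.
  So ∫_0^π (u')² dx = 200*π + 8*π + 1600/9 = 1600/9 + 208*π.
||u||_{H^1}^2 = (64/9 + 17*π/2) + (1600/9 + 208*π) = 1664/9 + 433*π/2.


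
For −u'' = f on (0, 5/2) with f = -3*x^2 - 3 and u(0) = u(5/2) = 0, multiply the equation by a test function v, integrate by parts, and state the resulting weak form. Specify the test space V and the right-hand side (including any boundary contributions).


V = H^1_0(0, 5/2) (so v(0) = v(5/2) = 0); weak form: ∫_0^5/2 u'v' dx = ∫_0^5/2 (-3*x^2 - 3) v dx for all v ∈ V.

Multiply both sides by a test function v and integrate from 0 to 5/2:
  ∫_0^5/2 −u''(x) v(x) dx = ∫_0^5/2 f(x) v(x) dx.
Integrate the LHS by parts once:
  ∫_0^5/2 −u'' v dx = −[u'(x) v(x)]_0^5/2 + ∫_0^5/2 u'(x) v'(x) dx.
Thus ∫_0^5/2 u'(x) v'(x) dx = ∫_0^5/2 f(x) v(x) dx + [u'(x) v(x)]_0^5/2.
Choose V so that boundary terms are either known or forced to vanish.
u is Dirichlet: u(0) = u(5/2) = 0. Let V = H^1_0(0, 5/2); then v(0) = v(5/2) = 0, and [u' v]_0^5/2 = 0.
Weak formulation: find u (satisfying any essential BC) such that ∫_0^5/2 u'(x) v'(x) dx = ∫_0^5/2 f v dx for all v ∈ V.
Substituting f(x) = -3*x^2 - 3, the right-hand side is ∫_0^5/2 (-3*x^2 - 3) v dx.


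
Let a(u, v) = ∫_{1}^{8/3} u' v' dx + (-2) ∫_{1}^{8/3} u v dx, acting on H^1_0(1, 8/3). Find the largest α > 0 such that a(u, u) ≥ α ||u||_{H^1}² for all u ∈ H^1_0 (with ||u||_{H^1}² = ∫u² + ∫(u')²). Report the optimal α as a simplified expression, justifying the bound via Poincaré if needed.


α = (-50 + 9*π^2)/(25 + 9*π^2)

Coercivity of a(·,·) on H^1_0(1, 8/3) means a(u, u) ≥ α ||u||_{H^1}² for every u ∈ H^1_0.
The interval has length L = 5/3, and Poincaré/coercivity depend only on L. Here a(u, u) = ∫(u')² + (-2)·∫u².
Here c = -2 < 0 with |c| < (π/L)² = 9*π^2/25, so coercivity still holds. The condition a(u,u) ≥ α||u||_{H^1}² reads (1−α)∫(u')² ≥ (α−c)∫u². Any admissible α is ≤ 1 (rapidly oscillating u have ∫u²/∫(u')² → 0), and α = 1 would force 0 ≥ (1−c)∫u², impossible since c < 1; so 1−α > 0. By the sharp Poincaré inequality on H^1_0 of an interval of length L, ∫(u')² ≥ (π/L)²∫u² with equality for the first sine mode sin(π(x−x₀)/L) (x₀ the left endpoint), so the inequality holds for all u iff (1−α)(π/L)² ≥ α − c, i.e. α ≤ ((π/L)² + c)/((π/L)² + 1) = (1 + c(L/π)²)/(1 + (L/π)²). (Direct route, valid since c ≤ 0: Poincaré gives c∫u² ≥ c(L/π)²∫(u')², so a(u,u) ≥ (1 + c(L/π)²)∫(u')², while ||u||_{H^1}² ≤ (1 + (L/π)²)∫(u')²; dividing yields the same α.) With (π/L)² = 9*π^2/25 and c = -2, the largest admissible constant is α = ((π/L)² + c)/((π/L)² + 1).
Simplifying, α = (-50 + 9*π^2)/(25 + 9*π^2).
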